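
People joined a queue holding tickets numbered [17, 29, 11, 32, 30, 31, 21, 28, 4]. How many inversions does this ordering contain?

20 inversions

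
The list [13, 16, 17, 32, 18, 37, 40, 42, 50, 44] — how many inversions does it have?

Sweep left to right; for each value list the smaller values that follow it:
13: 0
16: 0
17: 0
32: 1
18: 0
37: 0
40: 0
42: 0
50: 1
44: 0
Sum: 0 + 0 + 0 + 1 + 0 + 0 + 0 + 0 + 1 + 0 = 2

2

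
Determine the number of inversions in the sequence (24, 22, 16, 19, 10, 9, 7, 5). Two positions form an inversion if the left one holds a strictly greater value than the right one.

27 out-of-order pairs

Element-by-element contributions:
24: 7
22: 6
16: 4
19: 4
10: 3
9: 2
7: 1
5: 0
Sum: 7 + 6 + 4 + 4 + 3 + 2 + 1 + 0 = 27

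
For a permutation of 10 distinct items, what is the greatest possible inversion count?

There are 45 inversions.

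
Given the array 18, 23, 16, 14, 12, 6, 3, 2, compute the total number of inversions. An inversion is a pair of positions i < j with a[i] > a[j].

Count, for each position, how many later elements it exceeds:
18 → 16, 14, 12, 6, 3, 2 → 6
23 → 16, 14, 12, 6, 3, 2 → 6
16 → 14, 12, 6, 3, 2 → 5
14 → 12, 6, 3, 2 → 4
12 → 6, 3, 2 → 3
6 → 3, 2 → 2
3 → 2 → 1
2 → none → 0
Sum: 6 + 6 + 5 + 4 + 3 + 2 + 1 + 0 = 27

27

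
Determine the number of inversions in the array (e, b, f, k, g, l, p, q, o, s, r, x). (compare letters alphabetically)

5

Count, for each position, how many later elements it exceeds:
e: 1
b: 0
f: 0
k: 1
g: 0
l: 0
p: 1
q: 1
o: 0
s: 1
r: 0
x: 0
Sum: 1 + 0 + 0 + 1 + 0 + 0 + 1 + 1 + 0 + 1 + 0 + 0 = 5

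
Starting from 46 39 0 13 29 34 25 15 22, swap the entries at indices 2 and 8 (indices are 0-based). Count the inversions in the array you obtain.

There are 28 inversions.

Positions 2 and 8 hold 0 and 22; after swapping, the array is [46, 39, 22, 13, 29, 34, 25, 15, 0].
Count, for each position, how many later elements it exceeds:
46: 8
39: 7
22: 3
13: 1
29: 3
34: 3
25: 2
15: 1
0: 0
Sum: 8 + 7 + 3 + 1 + 3 + 3 + 2 + 1 + 0 = 28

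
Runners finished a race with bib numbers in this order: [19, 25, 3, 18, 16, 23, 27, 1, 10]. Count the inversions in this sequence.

21

Sweep left to right; for each value list the smaller values that follow it:
19 → 3, 18, 16, 1, 10 → 5
25 → 3, 18, 16, 23, 1, 10 → 6
3 → 1 → 1
18 → 16, 1, 10 → 3
16 → 1, 10 → 2
23 → 1, 10 → 2
27 → 1, 10 → 2
1 → none → 0
10 → none → 0
Sum: 5 + 6 + 1 + 3 + 2 + 2 + 2 + 0 + 0 = 21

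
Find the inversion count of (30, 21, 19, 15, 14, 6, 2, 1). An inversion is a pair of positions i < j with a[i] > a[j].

Sweep left to right; for each value list the smaller values that follow it:
30: 7
21: 6
19: 5
15: 4
14: 3
6: 2
2: 1
1: 0
Sum: 7 + 6 + 5 + 4 + 3 + 2 + 1 + 0 = 28

28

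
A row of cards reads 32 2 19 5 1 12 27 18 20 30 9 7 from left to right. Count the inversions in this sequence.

Element-by-element contributions:
32: 11
2: 1
19: 6
5: 1
1: 0
12: 2
27: 4
18: 2
20: 2
30: 2
9: 1
7: 0
Sum: 11 + 1 + 6 + 1 + 0 + 2 + 4 + 2 + 2 + 2 + 1 + 0 = 32

Out-of-order pairs: 32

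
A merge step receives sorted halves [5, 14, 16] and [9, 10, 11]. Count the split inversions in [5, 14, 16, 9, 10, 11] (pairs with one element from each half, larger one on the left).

6

Count, for every r in R, how many entries of L exceed r:
r = 9: 14, 16 → 2
r = 10: 14, 16 → 2
r = 11: 14, 16 → 2
Cross-inversions: 2 + 2 + 2 = 6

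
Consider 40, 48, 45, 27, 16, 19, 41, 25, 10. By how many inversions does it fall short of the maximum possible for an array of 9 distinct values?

Maximum inversions for 9 distinct elements is C(9, 2) = 9·8/2 = 36.
Current inversions — for each element, count later smaller elements:
40: 5
48: 7
45: 6
27: 4
16: 1
19: 1
41: 2
25: 1
10: 0
Current total: 5 + 7 + 6 + 4 + 1 + 1 + 2 + 1 + 0 = 27
Shortfall: 36 − 27 = 9

9 inversions short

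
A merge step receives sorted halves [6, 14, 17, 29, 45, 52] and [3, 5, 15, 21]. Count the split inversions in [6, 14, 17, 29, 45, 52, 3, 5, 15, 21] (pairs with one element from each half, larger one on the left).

Split inversions: 19

Count, for every r in R, how many entries of L exceed r:
r = 3: 6, 14, 17, 29, 45, 52 → 6
r = 5: 6, 14, 17, 29, 45, 52 → 6
r = 15: 17, 29, 45, 52 → 4
r = 21: 29, 45, 52 → 3
Cross-inversions: 6 + 6 + 4 + 3 = 19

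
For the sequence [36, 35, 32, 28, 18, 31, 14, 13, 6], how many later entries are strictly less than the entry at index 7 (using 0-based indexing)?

1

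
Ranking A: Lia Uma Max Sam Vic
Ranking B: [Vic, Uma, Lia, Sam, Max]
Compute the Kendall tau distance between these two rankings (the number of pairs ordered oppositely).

6

Assign each item its position (1..5) in the first ordering, then rewrite the second ordering as that position sequence:
positions: Lia→1, Uma→2, Max→3, Sam→4, Vic→5
second ordering as positions: [5, 2, 1, 4, 3]
Discordant pairs = inversions in this position sequence.
5: 2, 1, 4, 3 → 4
2: 1 → 1
1: 0
4: 3 → 1
3: 0
Total: 4 + 1 + 0 + 1 + 0 = 6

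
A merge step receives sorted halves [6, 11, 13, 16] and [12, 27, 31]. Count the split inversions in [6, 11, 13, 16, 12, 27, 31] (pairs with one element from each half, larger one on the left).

For each element r of the right run, count left-run elements greater than r:
r = 12: 13, 16 → 2
r = 27: none → 0
r = 31: none → 0
Cross-inversions: 2 + 0 + 0 = 2

There are 2 cross-inversions.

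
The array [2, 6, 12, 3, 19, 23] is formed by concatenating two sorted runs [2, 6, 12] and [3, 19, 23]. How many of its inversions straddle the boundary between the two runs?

There are 2 cross-inversions.

For each element r of the right run, count left-run elements greater than r:
r = 3: 6, 12 → 2
r = 19: none → 0
r = 23: none → 0
Cross-inversions: 2 + 0 + 0 = 2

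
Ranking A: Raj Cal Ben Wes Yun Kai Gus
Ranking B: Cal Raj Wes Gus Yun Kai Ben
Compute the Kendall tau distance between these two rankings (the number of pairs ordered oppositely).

Assign each item its position (1..7) in the first ordering, then rewrite the second ordering as that position sequence:
positions: Raj→1, Cal→2, Ben→3, Wes→4, Yun→5, Kai→6, Gus→7
second ordering as positions: [2, 1, 4, 7, 5, 6, 3]
Discordant pairs = inversions in this position sequence.
2: 1 → 1
1: 0
4: 3 → 1
7: 5, 6, 3 → 3
5: 3 → 1
6: 3 → 1
3: 0
Total: 1 + 0 + 1 + 3 + 1 + 1 + 0 = 7

7 discordant pairs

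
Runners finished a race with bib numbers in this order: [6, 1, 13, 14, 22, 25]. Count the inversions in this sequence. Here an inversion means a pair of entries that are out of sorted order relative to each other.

Element-by-element contributions:
6 → 1 → 1
1 → none → 0
13 → none → 0
14 → none → 0
22 → none → 0
25 → none → 0
Sum: 1 + 0 + 0 + 0 + 0 + 0 = 1

1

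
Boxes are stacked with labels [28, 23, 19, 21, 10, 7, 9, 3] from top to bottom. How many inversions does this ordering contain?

There are 26 inversions.

For each element, count later entries that are smaller:
28: 7
23: 6
19: 4
21: 4
10: 3
7: 1
9: 1
3: 0
Sum: 7 + 6 + 4 + 4 + 3 + 1 + 1 + 0 = 26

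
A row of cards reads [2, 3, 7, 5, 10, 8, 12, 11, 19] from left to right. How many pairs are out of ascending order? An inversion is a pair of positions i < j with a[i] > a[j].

There are 3 inversions.

For each element, count later entries that are smaller:
2 → none → 0
3 → none → 0
7 → 5 → 1
5 → none → 0
10 → 8 → 1
8 → none → 0
12 → 11 → 1
11 → none → 0
19 → none → 0
Sum: 0 + 0 + 1 + 0 + 1 + 0 + 1 + 0 + 0 = 3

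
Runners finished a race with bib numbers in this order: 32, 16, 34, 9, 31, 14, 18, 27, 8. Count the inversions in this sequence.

Inversions: 24

Count, for each position, how many later elements it exceeds:
32: 7
16: 3
34: 6
9: 1
31: 4
14: 1
18: 1
27: 1
8: 0
Sum: 7 + 3 + 6 + 1 + 4 + 1 + 1 + 1 + 0 = 24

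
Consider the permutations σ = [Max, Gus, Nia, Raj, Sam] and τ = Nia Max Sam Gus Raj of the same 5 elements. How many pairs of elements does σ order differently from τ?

Discordant pairs: 4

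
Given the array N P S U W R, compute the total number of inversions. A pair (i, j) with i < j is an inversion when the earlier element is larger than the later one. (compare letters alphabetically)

Count, for each position, how many later elements it exceeds:
N → none → 0
P → none → 0
S → R → 1
U → R → 1
W → R → 1
R → none → 0
Sum: 0 + 0 + 1 + 1 + 1 + 0 = 3

There are 3 out-of-order pairs.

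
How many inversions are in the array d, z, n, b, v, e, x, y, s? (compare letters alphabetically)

Element-by-element contributions:
d → b → 1
z → n, b, v, e, x, y, s → 7
n → b, e → 2
b → none → 0
v → e, s → 2
e → none → 0
x → s → 1
y → s → 1
s → none → 0
Sum: 1 + 7 + 2 + 0 + 2 + 0 + 1 + 1 + 0 = 14

There are 14 out-of-order pairs.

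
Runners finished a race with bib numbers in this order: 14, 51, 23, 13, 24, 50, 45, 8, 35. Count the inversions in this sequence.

18 out-of-order pairs

For each element, count later entries that are smaller:
14 → 13, 8 → 2
51 → 23, 13, 24, 50, 45, 8, 35 → 7
23 → 13, 8 → 2
13 → 8 → 1
24 → 8 → 1
50 → 45, 8, 35 → 3
45 → 8, 35 → 2
8 → none → 0
35 → none → 0
Sum: 2 + 7 + 2 + 1 + 1 + 3 + 2 + 0 + 0 = 18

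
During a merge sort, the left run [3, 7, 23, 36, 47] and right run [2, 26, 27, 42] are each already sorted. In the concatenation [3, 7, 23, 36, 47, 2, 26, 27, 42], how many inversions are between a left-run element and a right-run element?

10

For each element r of the right run, count left-run elements greater than r:
r = 2: 3, 7, 23, 36, 47 → 5
r = 26: 36, 47 → 2
r = 27: 36, 47 → 2
r = 42: 47 → 1
Cross-inversions: 5 + 2 + 2 + 1 = 10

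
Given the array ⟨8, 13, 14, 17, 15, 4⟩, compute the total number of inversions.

Sweep left to right; for each value list the smaller values that follow it:
8 → 4 → 1
13 → 4 → 1
14 → 4 → 1
17 → 15, 4 → 2
15 → 4 → 1
4 → none → 0
Sum: 1 + 1 + 1 + 2 + 1 + 0 = 6

6 inversions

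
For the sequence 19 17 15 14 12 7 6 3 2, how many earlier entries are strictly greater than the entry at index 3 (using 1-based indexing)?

2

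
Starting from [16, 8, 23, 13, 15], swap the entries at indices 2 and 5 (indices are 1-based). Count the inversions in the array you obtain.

8 inversions

Positions 2 and 5 hold 8 and 15; after swapping, the array is [16, 15, 23, 13, 8].
Element-by-element contributions:
16: 3
15: 2
23: 2
13: 1
8: 0
Sum: 3 + 2 + 2 + 1 + 0 = 8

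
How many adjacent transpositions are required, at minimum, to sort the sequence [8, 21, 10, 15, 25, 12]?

Minimum adjacent swaps = number of inversions (each swap of adjacent out-of-order elements removes one inversion and no swap can remove more).
Count inversions — for each element, later elements that are smaller:
8: none → 0
21: 10, 15, 12 → 3
10: none → 0
15: 12 → 1
25: 12 → 1
12: none → 0
Total inversions: 0 + 3 + 0 + 1 + 1 + 0 = 5

5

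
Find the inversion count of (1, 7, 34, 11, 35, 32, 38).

Out-of-order index pairs (1-indexed):
(3,4): 34 > 11
(3,6): 34 > 32
(5,6): 35 > 32
That's 3 pairs.

3 inversions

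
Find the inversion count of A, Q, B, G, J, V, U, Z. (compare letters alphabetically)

Inversions: 4

Element-by-element contributions:
A: 0
Q: 3
B: 0
G: 0
J: 0
V: 1
U: 0
Z: 0
Sum: 0 + 3 + 0 + 0 + 0 + 1 + 0 + 0 = 4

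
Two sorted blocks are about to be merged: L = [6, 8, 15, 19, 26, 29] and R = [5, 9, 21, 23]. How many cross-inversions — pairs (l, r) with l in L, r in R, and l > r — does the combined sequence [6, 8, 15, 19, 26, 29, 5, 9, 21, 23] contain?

There are 14 split inversions.

Take each right-half value and tally the left-half values above it:
r = 5: 6, 8, 15, 19, 26, 29 → 6
r = 9: 15, 19, 26, 29 → 4
r = 21: 26, 29 → 2
r = 23: 26, 29 → 2
Cross-inversions: 6 + 4 + 2 + 2 = 14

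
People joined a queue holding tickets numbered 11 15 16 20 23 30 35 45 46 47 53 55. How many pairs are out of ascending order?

Sweep left to right; for each value list the smaller values that follow it:
11 → none → 0
15 → none → 0
16 → none → 0
20 → none → 0
23 → none → 0
30 → none → 0
35 → none → 0
45 → none → 0
46 → none → 0
47 → none → 0
53 → none → 0
55 → none → 0
Sum: 0 + 0 + 0 + 0 + 0 + 0 + 0 + 0 + 0 + 0 + 0 + 0 = 0

0 inversions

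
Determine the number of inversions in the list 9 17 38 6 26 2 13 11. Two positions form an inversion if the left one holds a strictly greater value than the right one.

Count, for each position, how many later elements it exceeds:
9: 2
17: 4
38: 5
6: 1
26: 3
2: 0
13: 1
11: 0
Sum: 2 + 4 + 5 + 1 + 3 + 0 + 1 + 0 = 16

16 inversions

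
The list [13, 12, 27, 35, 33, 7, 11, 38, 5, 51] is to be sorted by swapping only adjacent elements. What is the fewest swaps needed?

The minimum number of adjacent swaps to sort an array equals its inversion count, since every such swap removes exactly one inversion.
Count inversions — for each element, later elements that are smaller:
13: 12, 7, 11, 5 → 4
12: 7, 11, 5 → 3
27: 7, 11, 5 → 3
35: 33, 7, 11, 5 → 4
33: 7, 11, 5 → 3
7: 5 → 1
11: 5 → 1
38: 5 → 1
5: none → 0
51: none → 0
Total inversions: 4 + 3 + 3 + 4 + 3 + 1 + 1 + 1 + 0 + 0 = 20

20 adjacent swaps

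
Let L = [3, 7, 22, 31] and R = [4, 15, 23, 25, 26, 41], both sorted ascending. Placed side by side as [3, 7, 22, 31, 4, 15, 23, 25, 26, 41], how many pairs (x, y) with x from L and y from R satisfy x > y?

8 cross-inversions

Take each right-half value and tally the left-half values above it:
r = 4: 7, 22, 31 → 3
r = 15: 22, 31 → 2
r = 23: 31 → 1
r = 25: 31 → 1
r = 26: 31 → 1
r = 41: none → 0
Cross-inversions: 3 + 2 + 1 + 1 + 1 + 0 = 8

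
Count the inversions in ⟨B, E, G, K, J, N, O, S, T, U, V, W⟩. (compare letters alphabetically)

1

Count, for each position, how many later elements it exceeds:
B: 0
E: 0
G: 0
K: 1
J: 0
N: 0
O: 0
S: 0
T: 0
U: 0
V: 0
W: 0
Sum: 0 + 0 + 0 + 1 + 0 + 0 + 0 + 0 + 0 + 0 + 0 + 0 = 1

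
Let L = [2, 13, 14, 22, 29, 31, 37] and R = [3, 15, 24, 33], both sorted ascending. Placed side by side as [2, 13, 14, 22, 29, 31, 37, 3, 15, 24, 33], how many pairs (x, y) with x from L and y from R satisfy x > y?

Count, for every r in R, how many entries of L exceed r:
r = 3: 13, 14, 22, 29, 31, 37 → 6
r = 15: 22, 29, 31, 37 → 4
r = 24: 29, 31, 37 → 3
r = 33: 37 → 1
Cross-inversions: 6 + 4 + 3 + 1 = 14

14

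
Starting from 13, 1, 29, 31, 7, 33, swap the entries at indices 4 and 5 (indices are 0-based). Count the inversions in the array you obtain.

Positions 4 and 5 hold 7 and 33; after swapping, the array is [13, 1, 29, 31, 33, 7].
Element-by-element contributions:
13 → 1, 7 → 2
1 → none → 0
29 → 7 → 1
31 → 7 → 1
33 → 7 → 1
7 → none → 0
Sum: 2 + 0 + 1 + 1 + 1 + 0 = 5

5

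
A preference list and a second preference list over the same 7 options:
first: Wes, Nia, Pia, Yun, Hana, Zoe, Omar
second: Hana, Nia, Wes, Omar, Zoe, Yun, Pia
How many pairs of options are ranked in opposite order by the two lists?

11

Assign each item its position (1..7) in the first ordering, then rewrite the second ordering as that position sequence:
positions: Wes→1, Nia→2, Pia→3, Yun→4, Hana→5, Zoe→6, Omar→7
second ordering as positions: [5, 2, 1, 7, 6, 4, 3]
Discordant pairs = inversions in this position sequence.
5: 2, 1, 4, 3 → 4
2: 1 → 1
1: 0
7: 6, 4, 3 → 3
6: 4, 3 → 2
4: 3 → 1
3: 0
Total: 4 + 1 + 0 + 3 + 2 + 1 + 0 = 11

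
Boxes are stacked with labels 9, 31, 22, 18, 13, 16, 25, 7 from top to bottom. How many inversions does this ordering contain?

Inversions: 17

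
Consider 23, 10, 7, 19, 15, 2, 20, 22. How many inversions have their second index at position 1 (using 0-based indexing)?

The element at index 1 is 10.
Elements before it: 23
Those larger than 10: 23

1 such element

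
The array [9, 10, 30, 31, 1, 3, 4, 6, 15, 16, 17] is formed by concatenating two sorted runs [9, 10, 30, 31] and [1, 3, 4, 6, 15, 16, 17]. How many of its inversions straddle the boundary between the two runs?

22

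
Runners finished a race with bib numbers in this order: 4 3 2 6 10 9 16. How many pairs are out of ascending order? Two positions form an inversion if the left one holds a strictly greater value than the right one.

4

Inversion pairs (indices are 0-based):
(0,1): 4 > 3
(0,2): 4 > 2
(1,2): 3 > 2
(4,5): 10 > 9
That's 4 pairs.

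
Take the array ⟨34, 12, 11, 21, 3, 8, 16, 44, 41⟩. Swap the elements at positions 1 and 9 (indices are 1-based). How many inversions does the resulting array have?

16 inversions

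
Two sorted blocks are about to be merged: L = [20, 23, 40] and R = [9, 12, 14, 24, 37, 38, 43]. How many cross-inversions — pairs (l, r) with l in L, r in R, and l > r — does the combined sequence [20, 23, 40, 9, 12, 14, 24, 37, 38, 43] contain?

For each element r of the right run, count left-run elements greater than r:
r = 9: 20, 23, 40 → 3
r = 12: 20, 23, 40 → 3
r = 14: 20, 23, 40 → 3
r = 24: 40 → 1
r = 37: 40 → 1
r = 38: 40 → 1
r = 43: none → 0
Cross-inversions: 3 + 3 + 3 + 1 + 1 + 1 + 0 = 12

12 cross-inversions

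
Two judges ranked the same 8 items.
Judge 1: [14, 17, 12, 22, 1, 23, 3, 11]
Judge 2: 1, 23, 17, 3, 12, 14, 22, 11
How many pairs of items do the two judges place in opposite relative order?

13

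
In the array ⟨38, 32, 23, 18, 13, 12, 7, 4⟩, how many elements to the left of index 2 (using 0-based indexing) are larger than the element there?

2 such elements

The element at index 2 is 23.
Elements before it: 38, 32
Those larger than 23: 38, 32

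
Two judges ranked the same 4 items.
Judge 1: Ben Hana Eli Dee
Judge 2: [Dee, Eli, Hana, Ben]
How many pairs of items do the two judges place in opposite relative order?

Discordant pairs: 6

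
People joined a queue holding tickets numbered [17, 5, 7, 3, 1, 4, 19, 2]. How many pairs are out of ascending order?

Element-by-element contributions:
17 → 5, 7, 3, 1, 4, 2 → 6
5 → 3, 1, 4, 2 → 4
7 → 3, 1, 4, 2 → 4
3 → 1, 2 → 2
1 → none → 0
4 → 2 → 1
19 → 2 → 1
2 → none → 0
Sum: 6 + 4 + 4 + 2 + 0 + 1 + 1 + 0 = 18

There are 18 inversions.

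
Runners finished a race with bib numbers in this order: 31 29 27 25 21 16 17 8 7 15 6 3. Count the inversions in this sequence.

For each element, count later entries that are smaller:
31 → 29, 27, 25, 21, 16, 17, 8, 7, 15, 6, 3 → 11
29 → 27, 25, 21, 16, 17, 8, 7, 15, 6, 3 → 10
27 → 25, 21, 16, 17, 8, 7, 15, 6, 3 → 9
25 → 21, 16, 17, 8, 7, 15, 6, 3 → 8
21 → 16, 17, 8, 7, 15, 6, 3 → 7
16 → 8, 7, 15, 6, 3 → 5
17 → 8, 7, 15, 6, 3 → 5
8 → 7, 6, 3 → 3
7 → 6, 3 → 2
15 → 6, 3 → 2
6 → 3 → 1
3 → none → 0
Sum: 11 + 10 + 9 + 8 + 7 + 5 + 5 + 3 + 2 + 2 + 1 + 0 = 63

63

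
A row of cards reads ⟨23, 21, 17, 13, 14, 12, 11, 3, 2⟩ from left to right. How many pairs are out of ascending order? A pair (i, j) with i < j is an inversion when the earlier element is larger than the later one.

For each element, count later entries that are smaller:
23 → 21, 17, 13, 14, 12, 11, 3, 2 → 8
21 → 17, 13, 14, 12, 11, 3, 2 → 7
17 → 13, 14, 12, 11, 3, 2 → 6
13 → 12, 11, 3, 2 → 4
14 → 12, 11, 3, 2 → 4
12 → 11, 3, 2 → 3
11 → 3, 2 → 2
3 → 2 → 1
2 → none → 0
Sum: 8 + 7 + 6 + 4 + 4 + 3 + 2 + 1 + 0 = 35

35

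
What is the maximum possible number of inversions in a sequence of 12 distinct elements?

66

A reversed (strictly descending) arrangement makes every pair an inversion, giving C(12, 2) inversions.
C(12, 2) = 12·11/2 = 66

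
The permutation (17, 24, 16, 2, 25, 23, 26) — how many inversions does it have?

7

Listing every pair i<j with a[i]>a[j] (using 1-based positions):
(1,3): 17 > 16
(1,4): 17 > 2
(2,3): 24 > 16
(2,4): 24 > 2
(2,6): 24 > 23
(3,4): 16 > 2
(5,6): 25 > 23
That's 7 pairs.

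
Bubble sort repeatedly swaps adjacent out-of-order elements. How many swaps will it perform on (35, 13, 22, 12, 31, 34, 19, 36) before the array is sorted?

Swaps: 11

Minimum adjacent swaps = number of inversions (each swap of adjacent out-of-order elements removes one inversion and no swap can remove more).
Count inversions — for each element, later elements that are smaller:
35: 13, 22, 12, 31, 34, 19 → 6
13: 12 → 1
22: 12, 19 → 2
12: none → 0
31: 19 → 1
34: 19 → 1
19: none → 0
36: none → 0
Total inversions: 6 + 1 + 2 + 0 + 1 + 1 + 0 + 0 = 11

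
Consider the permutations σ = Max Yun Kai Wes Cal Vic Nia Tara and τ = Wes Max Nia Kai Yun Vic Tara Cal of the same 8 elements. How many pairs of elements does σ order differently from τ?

There are 10 discordant pairs.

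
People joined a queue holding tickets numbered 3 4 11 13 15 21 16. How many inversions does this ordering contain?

Listing every pair i<j with a[i]>a[j] (using 0-based positions):
(5,6): 21 > 16
That's 1 pair.

1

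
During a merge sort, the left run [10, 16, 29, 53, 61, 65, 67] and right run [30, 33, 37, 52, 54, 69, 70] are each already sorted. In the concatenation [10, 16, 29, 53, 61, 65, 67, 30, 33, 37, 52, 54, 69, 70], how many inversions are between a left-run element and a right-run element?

Split inversions: 19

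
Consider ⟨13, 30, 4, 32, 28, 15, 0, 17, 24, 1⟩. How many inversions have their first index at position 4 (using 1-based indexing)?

6

The element at index 4 is 32.
Elements after it: 28, 15, 0, 17, 24, 1
Those smaller than 32: 28, 15, 0, 17, 24, 1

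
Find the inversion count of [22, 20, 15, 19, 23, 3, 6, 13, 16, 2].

33

Element-by-element contributions:
22 → 20, 15, 19, 3, 6, 13, 16, 2 → 8
20 → 15, 19, 3, 6, 13, 16, 2 → 7
15 → 3, 6, 13, 2 → 4
19 → 3, 6, 13, 16, 2 → 5
23 → 3, 6, 13, 16, 2 → 5
3 → 2 → 1
6 → 2 → 1
13 → 2 → 1
16 → 2 → 1
2 → none → 0
Sum: 8 + 7 + 4 + 5 + 5 + 1 + 1 + 1 + 1 + 0 = 33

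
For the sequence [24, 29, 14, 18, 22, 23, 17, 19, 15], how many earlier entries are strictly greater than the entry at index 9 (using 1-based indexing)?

7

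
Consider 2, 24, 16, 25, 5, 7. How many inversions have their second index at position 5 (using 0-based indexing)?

3 such elements

The element at index 5 is 7.
Elements before it: 2, 24, 16, 25, 5
Those larger than 7: 24, 16, 25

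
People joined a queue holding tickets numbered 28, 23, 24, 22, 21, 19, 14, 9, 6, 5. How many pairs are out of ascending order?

For each element, count later entries that are smaller:
28: 9
23: 7
24: 7
22: 6
21: 5
19: 4
14: 3
9: 2
6: 1
5: 0
Sum: 9 + 7 + 7 + 6 + 5 + 4 + 3 + 2 + 1 + 0 = 44

44 out-of-order pairs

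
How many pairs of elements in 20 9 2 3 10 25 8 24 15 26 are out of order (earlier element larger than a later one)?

Element-by-element contributions:
20 → 9, 2, 3, 10, 8, 15 → 6
9 → 2, 3, 8 → 3
2 → none → 0
3 → none → 0
10 → 8 → 1
25 → 8, 24, 15 → 3
8 → none → 0
24 → 15 → 1
15 → none → 0
26 → none → 0
Sum: 6 + 3 + 0 + 0 + 1 + 3 + 0 + 1 + 0 + 0 = 14

14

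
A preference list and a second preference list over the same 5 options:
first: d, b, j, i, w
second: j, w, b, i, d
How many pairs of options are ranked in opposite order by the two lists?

Assign each item its position (1..5) in the first ordering, then rewrite the second ordering as that position sequence:
positions: d→1, b→2, j→3, i→4, w→5
second ordering as positions: [3, 5, 2, 4, 1]
Discordant pairs = inversions in this position sequence.
3: 2, 1 → 2
5: 2, 4, 1 → 3
2: 1 → 1
4: 1 → 1
1: 0
Total: 2 + 3 + 1 + 1 + 0 = 7

Pairs: 7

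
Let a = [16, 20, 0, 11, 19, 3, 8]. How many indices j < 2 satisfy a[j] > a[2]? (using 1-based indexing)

0 such elements

The element at index 2 is 20.
Elements before it: 16
None of them are larger than 20.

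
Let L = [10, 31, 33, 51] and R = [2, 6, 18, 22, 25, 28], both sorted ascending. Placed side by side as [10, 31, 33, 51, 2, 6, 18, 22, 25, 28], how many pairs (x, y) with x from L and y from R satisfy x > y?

20 cross-inversions

For each element r of the right run, count left-run elements greater than r:
r = 2: 10, 31, 33, 51 → 4
r = 6: 10, 31, 33, 51 → 4
r = 18: 31, 33, 51 → 3
r = 22: 31, 33, 51 → 3
r = 25: 31, 33, 51 → 3
r = 28: 31, 33, 51 → 3
Cross-inversions: 4 + 4 + 3 + 3 + 3 + 3 = 20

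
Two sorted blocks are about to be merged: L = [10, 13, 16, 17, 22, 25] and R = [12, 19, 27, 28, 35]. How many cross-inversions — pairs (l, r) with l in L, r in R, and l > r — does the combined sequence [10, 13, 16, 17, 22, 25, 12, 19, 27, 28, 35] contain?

There are 7 split inversions.

Take each right-half value and tally the left-half values above it:
r = 12: 13, 16, 17, 22, 25 → 5
r = 19: 22, 25 → 2
r = 27: none → 0
r = 28: none → 0
r = 35: none → 0
Cross-inversions: 5 + 2 + 0 + 0 + 0 = 7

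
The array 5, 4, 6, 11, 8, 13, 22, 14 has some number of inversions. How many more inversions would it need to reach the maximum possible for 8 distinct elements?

Maximum inversions for 8 distinct elements is C(8, 2) = 8·7/2 = 28.
Current inversions — for each element, count later smaller elements:
5: 1
4: 0
6: 0
11: 1
8: 0
13: 0
22: 1
14: 0
Current total: 1 + 0 + 0 + 1 + 0 + 0 + 1 + 0 = 3
Shortfall: 28 − 3 = 25

25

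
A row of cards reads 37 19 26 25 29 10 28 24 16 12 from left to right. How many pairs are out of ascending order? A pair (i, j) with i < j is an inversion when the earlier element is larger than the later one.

For each element, count later entries that are smaller:
37: 9
19: 3
26: 5
25: 4
29: 5
10: 0
28: 3
24: 2
16: 1
12: 0
Sum: 9 + 3 + 5 + 4 + 5 + 0 + 3 + 2 + 1 + 0 = 32

32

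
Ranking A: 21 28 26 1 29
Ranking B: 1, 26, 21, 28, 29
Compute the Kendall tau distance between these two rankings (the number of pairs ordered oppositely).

5 discordant pairs

Assign each item its position (1..5) in the first ordering, then rewrite the second ordering as that position sequence:
positions: 21→1, 28→2, 26→3, 1→4, 29→5
second ordering as positions: [4, 3, 1, 2, 5]
Discordant pairs = inversions in this position sequence.
4: 3, 1, 2 → 3
3: 1, 2 → 2
1: 0
2: 0
5: 0
Total: 3 + 2 + 0 + 0 + 0 = 5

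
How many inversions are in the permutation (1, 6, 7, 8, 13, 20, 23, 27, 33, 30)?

Inversions: 1

Element-by-element contributions:
1 → none → 0
6 → none → 0
7 → none → 0
8 → none → 0
13 → none → 0
20 → none → 0
23 → none → 0
27 → none → 0
33 → 30 → 1
30 → none → 0
Sum: 0 + 0 + 0 + 0 + 0 + 0 + 0 + 0 + 1 + 0 = 1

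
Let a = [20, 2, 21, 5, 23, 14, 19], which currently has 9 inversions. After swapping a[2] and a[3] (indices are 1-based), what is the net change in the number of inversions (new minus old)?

+1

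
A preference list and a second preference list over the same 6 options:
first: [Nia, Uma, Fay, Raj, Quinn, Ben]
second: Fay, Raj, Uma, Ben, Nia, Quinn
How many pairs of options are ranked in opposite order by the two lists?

7 pairs

Assign each item its position (1..6) in the first ordering, then rewrite the second ordering as that position sequence:
positions: Nia→1, Uma→2, Fay→3, Raj→4, Quinn→5, Ben→6
second ordering as positions: [3, 4, 2, 6, 1, 5]
Discordant pairs = inversions in this position sequence.
3: 2, 1 → 2
4: 2, 1 → 2
2: 1 → 1
6: 1, 5 → 2
1: 0
5: 0
Total: 2 + 2 + 1 + 2 + 0 + 0 = 7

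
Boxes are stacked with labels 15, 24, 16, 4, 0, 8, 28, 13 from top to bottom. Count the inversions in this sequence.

15

Element-by-element contributions:
15: 4
24: 5
16: 4
4: 1
0: 0
8: 0
28: 1
13: 0
Sum: 4 + 5 + 4 + 1 + 0 + 0 + 1 + 0 = 15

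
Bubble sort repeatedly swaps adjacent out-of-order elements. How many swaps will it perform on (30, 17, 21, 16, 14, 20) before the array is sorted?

11

The minimum number of adjacent swaps to sort an array equals its inversion count, since every such swap removes exactly one inversion.
Count inversions — for each element, later elements that are smaller:
30: 17, 21, 16, 14, 20 → 5
17: 16, 14 → 2
21: 16, 14, 20 → 3
16: 14 → 1
14: none → 0
20: none → 0
Total inversions: 5 + 2 + 3 + 1 + 0 + 0 = 11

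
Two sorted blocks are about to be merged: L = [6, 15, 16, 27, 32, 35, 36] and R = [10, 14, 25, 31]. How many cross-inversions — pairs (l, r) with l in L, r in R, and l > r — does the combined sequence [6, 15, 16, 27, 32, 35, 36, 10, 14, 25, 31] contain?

19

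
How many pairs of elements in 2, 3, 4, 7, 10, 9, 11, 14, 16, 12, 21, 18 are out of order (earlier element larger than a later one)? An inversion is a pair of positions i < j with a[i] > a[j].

Sweep left to right; for each value list the smaller values that follow it:
2 → none → 0
3 → none → 0
4 → none → 0
7 → none → 0
10 → 9 → 1
9 → none → 0
11 → none → 0
14 → 12 → 1
16 → 12 → 1
12 → none → 0
21 → 18 → 1
18 → none → 0
Sum: 0 + 0 + 0 + 0 + 1 + 0 + 0 + 1 + 1 + 0 + 1 + 0 = 4

There are 4 inversions.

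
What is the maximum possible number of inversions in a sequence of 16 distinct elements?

The maximum occurs when the array is in strictly decreasing order: every one of the C(16, 2) pairs is inverted.
C(16, 2) = 16·15/2 = 120

120 inversions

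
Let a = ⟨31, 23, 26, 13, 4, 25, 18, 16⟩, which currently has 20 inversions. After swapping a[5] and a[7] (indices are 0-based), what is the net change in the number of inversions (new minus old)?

Positions 5 and 7 hold 25 and 16; after swapping, the array is [31, 23, 26, 13, 4, 16, 18, 25].
Sweep left to right; for each value list the smaller values that follow it:
31 → 23, 26, 13, 4, 16, 18, 25 → 7
23 → 13, 4, 16, 18 → 4
26 → 13, 4, 16, 18, 25 → 5
13 → 4 → 1
4 → none → 0
16 → none → 0
18 → none → 0
25 → none → 0
Sum: 7 + 4 + 5 + 1 + 0 + 0 + 0 + 0 = 17
Change: 17 − 20 = -3

-3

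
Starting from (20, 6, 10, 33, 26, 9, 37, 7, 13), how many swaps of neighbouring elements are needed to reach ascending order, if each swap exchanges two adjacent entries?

There are 17 adjacent swaps.

The minimum number of adjacent swaps to sort an array equals its inversion count, since every such swap removes exactly one inversion.
Count inversions — for each element, later elements that are smaller:
20: 6, 10, 9, 7, 13 → 5
6: none → 0
10: 9, 7 → 2
33: 26, 9, 7, 13 → 4
26: 9, 7, 13 → 3
9: 7 → 1
37: 7, 13 → 2
7: none → 0
13: none → 0
Total inversions: 5 + 0 + 2 + 4 + 3 + 1 + 2 + 0 + 0 = 17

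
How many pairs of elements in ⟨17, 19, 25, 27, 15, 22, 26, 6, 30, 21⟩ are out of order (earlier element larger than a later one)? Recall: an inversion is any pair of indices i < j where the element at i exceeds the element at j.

Count, for each position, how many later elements it exceeds:
17: 2
19: 2
25: 4
27: 5
15: 1
22: 2
26: 2
6: 0
30: 1
21: 0
Sum: 2 + 2 + 4 + 5 + 1 + 2 + 2 + 0 + 1 + 0 = 19

Inversions: 19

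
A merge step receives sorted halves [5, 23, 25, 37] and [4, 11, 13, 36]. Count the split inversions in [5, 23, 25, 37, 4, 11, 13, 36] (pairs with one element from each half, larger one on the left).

For each element r of the right run, count left-run elements greater than r:
r = 4: 5, 23, 25, 37 → 4
r = 11: 23, 25, 37 → 3
r = 13: 23, 25, 37 → 3
r = 36: 37 → 1
Cross-inversions: 4 + 3 + 3 + 1 = 11

11 cross-inversions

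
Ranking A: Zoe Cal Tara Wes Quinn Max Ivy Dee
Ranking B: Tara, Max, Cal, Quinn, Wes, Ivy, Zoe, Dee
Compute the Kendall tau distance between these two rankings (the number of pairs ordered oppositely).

Assign each item its position (1..8) in the first ordering, then rewrite the second ordering as that position sequence:
positions: Zoe→1, Cal→2, Tara→3, Wes→4, Quinn→5, Max→6, Ivy→7, Dee→8
second ordering as positions: [3, 6, 2, 5, 4, 7, 1, 8]
Discordant pairs = inversions in this position sequence.
3: 2, 1 → 2
6: 2, 5, 4, 1 → 4
2: 1 → 1
5: 4, 1 → 2
4: 1 → 1
7: 1 → 1
1: 0
8: 0
Total: 2 + 4 + 1 + 2 + 1 + 1 + 0 + 0 = 11

There are 11 discordant pairs.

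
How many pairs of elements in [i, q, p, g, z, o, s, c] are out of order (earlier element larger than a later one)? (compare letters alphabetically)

Sweep left to right; for each value list the smaller values that follow it:
i → g, c → 2
q → p, g, o, c → 4
p → g, o, c → 3
g → c → 1
z → o, s, c → 3
o → c → 1
s → c → 1
c → none → 0
Sum: 2 + 4 + 3 + 1 + 3 + 1 + 1 + 0 = 15

15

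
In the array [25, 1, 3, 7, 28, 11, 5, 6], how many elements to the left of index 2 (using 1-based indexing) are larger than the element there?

1

The element at index 2 is 1.
Elements before it: 25
Those larger than 1: 25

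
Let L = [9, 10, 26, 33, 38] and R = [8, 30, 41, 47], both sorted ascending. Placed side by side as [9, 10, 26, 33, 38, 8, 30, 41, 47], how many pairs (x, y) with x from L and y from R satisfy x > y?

7

Count, for every r in R, how many entries of L exceed r:
r = 8: 9, 10, 26, 33, 38 → 5
r = 30: 33, 38 → 2
r = 41: none → 0
r = 47: none → 0
Cross-inversions: 5 + 2 + 0 + 0 = 7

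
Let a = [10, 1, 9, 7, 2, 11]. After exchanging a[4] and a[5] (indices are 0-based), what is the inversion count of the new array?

Positions 4 and 5 hold 2 and 11; after swapping, the array is [10, 1, 9, 7, 11, 2].
Sweep left to right; for each value list the smaller values that follow it:
10 → 1, 9, 7, 2 → 4
1 → none → 0
9 → 7, 2 → 2
7 → 2 → 1
11 → 2 → 1
2 → none → 0
Sum: 4 + 0 + 2 + 1 + 1 + 0 = 8

8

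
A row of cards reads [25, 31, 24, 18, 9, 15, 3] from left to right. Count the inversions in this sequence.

Count, for each position, how many later elements it exceeds:
25: 5
31: 5
24: 4
18: 3
9: 1
15: 1
3: 0
Sum: 5 + 5 + 4 + 3 + 1 + 1 + 0 = 19

There are 19 inversions.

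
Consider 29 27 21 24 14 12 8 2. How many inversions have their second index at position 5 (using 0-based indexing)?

The element at index 5 is 12.
Elements before it: 29, 27, 21, 24, 14
Those larger than 12: 29, 27, 21, 24, 14

5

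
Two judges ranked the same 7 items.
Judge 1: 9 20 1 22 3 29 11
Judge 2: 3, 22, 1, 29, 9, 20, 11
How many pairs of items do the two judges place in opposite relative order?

11 discordant pairs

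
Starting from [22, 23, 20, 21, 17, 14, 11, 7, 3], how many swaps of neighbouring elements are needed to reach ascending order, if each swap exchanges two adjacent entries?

There are 34 swaps.

Each adjacent swap fixes exactly one inversion, so the minimum swap count equals the number of inversions.
Count inversions — for each element, later elements that are smaller:
22: 20, 21, 17, 14, 11, 7, 3 → 7
23: 20, 21, 17, 14, 11, 7, 3 → 7
20: 17, 14, 11, 7, 3 → 5
21: 17, 14, 11, 7, 3 → 5
17: 14, 11, 7, 3 → 4
14: 11, 7, 3 → 3
11: 7, 3 → 2
7: 3 → 1
3: none → 0
Total inversions: 7 + 7 + 5 + 5 + 4 + 3 + 2 + 1 + 0 = 34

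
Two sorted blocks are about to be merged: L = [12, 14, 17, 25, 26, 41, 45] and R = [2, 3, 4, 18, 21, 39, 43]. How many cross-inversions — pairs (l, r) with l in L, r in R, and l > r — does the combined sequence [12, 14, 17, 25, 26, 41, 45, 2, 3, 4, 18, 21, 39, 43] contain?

Cross-inversions: 32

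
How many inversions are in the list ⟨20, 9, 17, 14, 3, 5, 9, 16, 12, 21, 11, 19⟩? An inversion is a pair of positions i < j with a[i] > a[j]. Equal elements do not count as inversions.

Sweep left to right; for each value list the smaller values that follow it:
20 → 9, 17, 14, 3, 5, 9, 16, 12, 11, 19 → 10
9 → 3, 5 → 2
17 → 14, 3, 5, 9, 16, 12, 11 → 7
14 → 3, 5, 9, 12, 11 → 5
3 → none → 0
5 → none → 0
9 → none → 0
16 → 12, 11 → 2
12 → 11 → 1
21 → 11, 19 → 2
11 → none → 0
19 → none → 0
Sum: 10 + 2 + 7 + 5 + 0 + 0 + 0 + 2 + 1 + 2 + 0 + 0 = 29

29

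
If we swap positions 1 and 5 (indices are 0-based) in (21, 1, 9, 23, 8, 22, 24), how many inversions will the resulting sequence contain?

11 inversions

Positions 1 and 5 hold 1 and 22; after swapping, the array is [21, 22, 9, 23, 8, 1, 24].
Sweep left to right; for each value list the smaller values that follow it:
21 → 9, 8, 1 → 3
22 → 9, 8, 1 → 3
9 → 8, 1 → 2
23 → 8, 1 → 2
8 → 1 → 1
1 → none → 0
24 → none → 0
Sum: 3 + 3 + 2 + 2 + 1 + 0 + 0 = 11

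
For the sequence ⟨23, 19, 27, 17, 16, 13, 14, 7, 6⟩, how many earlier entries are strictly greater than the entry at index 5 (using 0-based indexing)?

5

The element at index 5 is 13.
Elements before it: 23, 19, 27, 17, 16
Those larger than 13: 23, 19, 27, 17, 16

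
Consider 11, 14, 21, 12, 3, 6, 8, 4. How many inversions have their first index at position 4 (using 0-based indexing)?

The element at index 4 is 3.
Elements after it: 6, 8, 4
None of them are smaller than 3.

0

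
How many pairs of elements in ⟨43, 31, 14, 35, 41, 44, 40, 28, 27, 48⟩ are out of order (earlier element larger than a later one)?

Element-by-element contributions:
43 → 31, 14, 35, 41, 40, 28, 27 → 7
31 → 14, 28, 27 → 3
14 → none → 0
35 → 28, 27 → 2
41 → 40, 28, 27 → 3
44 → 40, 28, 27 → 3
40 → 28, 27 → 2
28 → 27 → 1
27 → none → 0
48 → none → 0
Sum: 7 + 3 + 0 + 2 + 3 + 3 + 2 + 1 + 0 + 0 = 21

21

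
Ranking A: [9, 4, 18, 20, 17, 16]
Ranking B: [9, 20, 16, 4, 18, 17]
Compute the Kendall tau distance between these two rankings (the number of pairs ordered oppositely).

Assign each item its position (1..6) in the first ordering, then rewrite the second ordering as that position sequence:
positions: 9→1, 4→2, 18→3, 20→4, 17→5, 16→6
second ordering as positions: [1, 4, 6, 2, 3, 5]
Discordant pairs = inversions in this position sequence.
1: 0
4: 2, 3 → 2
6: 2, 3, 5 → 3
2: 0
3: 0
5: 0
Total: 0 + 2 + 3 + 0 + 0 + 0 = 5

5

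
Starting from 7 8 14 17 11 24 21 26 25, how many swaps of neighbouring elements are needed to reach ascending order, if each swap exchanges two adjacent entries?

The minimum number of adjacent swaps to sort an array equals its inversion count, since every such swap removes exactly one inversion.
Count inversions — for each element, later elements that are smaller:
7: none → 0
8: none → 0
14: 11 → 1
17: 11 → 1
11: none → 0
24: 21 → 1
21: none → 0
26: 25 → 1
25: none → 0
Total inversions: 0 + 0 + 1 + 1 + 0 + 1 + 0 + 1 + 0 = 4

4 swaps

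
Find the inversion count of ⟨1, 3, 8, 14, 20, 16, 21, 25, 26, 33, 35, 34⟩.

For each element, count later entries that are smaller:
1: 0
3: 0
8: 0
14: 0
20: 1
16: 0
21: 0
25: 0
26: 0
33: 0
35: 1
34: 0
Sum: 0 + 0 + 0 + 0 + 1 + 0 + 0 + 0 + 0 + 0 + 1 + 0 = 2

2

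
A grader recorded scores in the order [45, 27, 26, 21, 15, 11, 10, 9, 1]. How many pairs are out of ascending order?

Sweep left to right; for each value list the smaller values that follow it:
45: 8
27: 7
26: 6
21: 5
15: 4
11: 3
10: 2
9: 1
1: 0
Sum: 8 + 7 + 6 + 5 + 4 + 3 + 2 + 1 + 0 = 36

36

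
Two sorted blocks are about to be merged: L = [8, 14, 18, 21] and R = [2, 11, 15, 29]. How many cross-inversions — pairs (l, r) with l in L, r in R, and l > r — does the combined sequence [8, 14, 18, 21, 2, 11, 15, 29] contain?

9

Count, for every r in R, how many entries of L exceed r:
r = 2: 8, 14, 18, 21 → 4
r = 11: 14, 18, 21 → 3
r = 15: 18, 21 → 2
r = 29: none → 0
Cross-inversions: 4 + 3 + 2 + 0 = 9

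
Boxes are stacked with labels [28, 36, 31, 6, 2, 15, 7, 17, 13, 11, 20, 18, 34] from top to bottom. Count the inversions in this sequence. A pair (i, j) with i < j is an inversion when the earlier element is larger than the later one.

For each element, count later entries that are smaller:
28 → 6, 2, 15, 7, 17, 13, 11, 20, 18 → 9
36 → 31, 6, 2, 15, 7, 17, 13, 11, 20, 18, 34 → 11
31 → 6, 2, 15, 7, 17, 13, 11, 20, 18 → 9
6 → 2 → 1
2 → none → 0
15 → 7, 13, 11 → 3
7 → none → 0
17 → 13, 11 → 2
13 → 11 → 1
11 → none → 0
20 → 18 → 1
18 → none → 0
34 → none → 0
Sum: 9 + 11 + 9 + 1 + 0 + 3 + 0 + 2 + 1 + 0 + 1 + 0 + 0 = 37

37 out-of-order pairs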